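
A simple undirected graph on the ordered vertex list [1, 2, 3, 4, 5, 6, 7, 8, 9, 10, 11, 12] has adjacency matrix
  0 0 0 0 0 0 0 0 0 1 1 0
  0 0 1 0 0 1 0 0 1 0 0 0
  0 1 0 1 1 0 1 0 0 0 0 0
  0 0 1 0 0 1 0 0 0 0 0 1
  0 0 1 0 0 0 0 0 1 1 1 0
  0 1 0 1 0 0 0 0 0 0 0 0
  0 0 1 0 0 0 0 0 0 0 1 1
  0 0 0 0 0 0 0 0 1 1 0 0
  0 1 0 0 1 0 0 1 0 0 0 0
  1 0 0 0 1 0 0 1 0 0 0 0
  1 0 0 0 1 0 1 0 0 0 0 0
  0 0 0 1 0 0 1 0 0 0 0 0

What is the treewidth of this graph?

A width-3 tree decomposition is:
Bags: B1 = {2, 4, 6, 12}  B2 = {2, 3, 4, 12}  B3 = {2, 3, 7, 12}  B4 = {2, 3, 7, 9}  B5 = {3, 5, 7, 9}  B6 = {5, 7, 9, 11}  B7 = {5, 8, 9, 11}  B8 = {5, 8, 10, 11}  B9 = {1, 8, 10, 11}
Tree: B1–B2, B2–B3, B3–B4, B4–B5, B5–B6, B6–B7, B7–B8, B8–B9
Every bag has size at most 4, so the width is 4 − 1 = 3 and tw(G) ≤ 3. For the lower bound: the 4 vertex sets {4,6,12}, {2}, {3}, {5,7,9,11} are disjoint, each induces a connected subgraph, and every pair is joined by at least one edge of G. Contracting each set to a single vertex therefore yields K_{4} as a minor, and since treewidth is minor-monotone, tw(G) ≥ tw(K_{4}) = 3. Therefore the treewidth is 3.

3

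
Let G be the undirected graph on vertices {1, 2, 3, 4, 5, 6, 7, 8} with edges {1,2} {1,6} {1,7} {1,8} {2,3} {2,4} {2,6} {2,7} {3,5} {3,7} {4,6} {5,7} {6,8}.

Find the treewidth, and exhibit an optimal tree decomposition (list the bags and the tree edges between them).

Each bag holds 3 vertices, so the decomposition has width 2, which upper-bounds the treewidth. On the other hand G contains the 3-clique {1, 6, 8}. A clique must lie in a single bag of any decomposition, so no decomposition can have width below 2. Combining the bounds, tw(G) = 2.

Treewidth 2.
One such decomposition:
Bags: B1 = {1, 6, 8}  B2 = {1, 2, 6}  B3 = {1, 2, 7}  B4 = {2, 3, 7}  B5 = {3, 5, 7}  B6 = {2, 4, 6}
Tree: B1–B2, B2–B3, B3–B4, B4–B5, B2–B6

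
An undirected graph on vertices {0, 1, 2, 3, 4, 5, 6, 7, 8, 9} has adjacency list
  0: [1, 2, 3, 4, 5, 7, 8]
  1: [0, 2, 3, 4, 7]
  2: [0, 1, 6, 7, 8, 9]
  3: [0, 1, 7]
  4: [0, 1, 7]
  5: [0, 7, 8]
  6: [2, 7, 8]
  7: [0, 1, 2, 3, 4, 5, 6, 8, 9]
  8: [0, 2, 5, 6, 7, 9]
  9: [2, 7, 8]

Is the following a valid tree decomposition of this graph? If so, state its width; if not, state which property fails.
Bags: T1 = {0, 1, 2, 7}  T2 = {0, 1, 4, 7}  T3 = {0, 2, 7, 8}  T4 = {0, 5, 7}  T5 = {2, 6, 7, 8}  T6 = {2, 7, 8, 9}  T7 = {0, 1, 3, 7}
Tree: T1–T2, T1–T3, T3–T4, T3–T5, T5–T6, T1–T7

No — edge (8,5) lies in no bag.

A tree decomposition must satisfy three properties: every vertex lies in some bag; for every edge, both endpoints lie together in some bag; and for every vertex, the bags containing it form a connected subtree. Here edge (8,5) lies in no bag, so the decomposition is invalid.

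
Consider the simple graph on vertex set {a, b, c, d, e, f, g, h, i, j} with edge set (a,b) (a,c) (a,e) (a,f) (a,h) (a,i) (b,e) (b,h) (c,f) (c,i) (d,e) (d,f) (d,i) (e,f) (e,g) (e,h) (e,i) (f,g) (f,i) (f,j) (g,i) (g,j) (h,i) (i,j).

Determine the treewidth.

A width-3 tree decomposition is:
Bags: B1 = {a, c, f, i}  B2 = {a, e, f, i}  B3 = {d, e, f, i}  B4 = {a, e, h, i}  B5 = {e, f, g, i}  B6 = {f, g, i, j}  B7 = {a, b, e, h}
Tree: B1–B2, B2–B3, B2–B4, B3–B5, B5–B6, B4–B7
Each bag holds 4 vertices, so the decomposition has width 3, which upper-bounds the treewidth. Conversely, {a, b, e, h} is a clique of size 4, and the vertices of any clique must share a bag in every tree decomposition; so some bag has ≥ 4 vertices and tw(G) ≥ 3. Hence tw(G) = 3 exactly.

3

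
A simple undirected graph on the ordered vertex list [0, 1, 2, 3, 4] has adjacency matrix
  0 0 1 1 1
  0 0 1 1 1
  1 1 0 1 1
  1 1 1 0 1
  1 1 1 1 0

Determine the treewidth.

3

A width-3 tree decomposition is:
Bags: B1 = {0, 2, 3, 4}  B2 = {1, 2, 3, 4}
Tree: B1–B2
Each bag holds 4 vertices, so the decomposition has width 3, which upper-bounds the treewidth. On the other hand G contains the 4-clique {0, 2, 3, 4}. A clique must lie in a single bag of any decomposition, so no decomposition can have width below 3. Combining the bounds, tw(G) = 3.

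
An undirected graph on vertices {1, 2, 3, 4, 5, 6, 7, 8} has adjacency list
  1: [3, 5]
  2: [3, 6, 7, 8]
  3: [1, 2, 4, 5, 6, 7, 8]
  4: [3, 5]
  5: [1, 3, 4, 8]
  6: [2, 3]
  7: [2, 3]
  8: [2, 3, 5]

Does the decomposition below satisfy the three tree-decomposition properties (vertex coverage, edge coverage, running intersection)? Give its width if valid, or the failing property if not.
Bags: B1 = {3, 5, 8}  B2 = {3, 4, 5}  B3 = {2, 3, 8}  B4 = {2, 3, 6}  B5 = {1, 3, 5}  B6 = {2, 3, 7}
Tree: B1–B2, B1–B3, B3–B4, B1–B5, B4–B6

Every vertex of G appears in some bag (union = {1, 2, 3, 4, 5, 6, 7, 8}); every edge is covered by a bag; and for each vertex v the set of bags containing v is connected in the bag tree. The decomposition is therefore valid. The largest bag has 3 vertices, so the width is 2.

Yes; width 2.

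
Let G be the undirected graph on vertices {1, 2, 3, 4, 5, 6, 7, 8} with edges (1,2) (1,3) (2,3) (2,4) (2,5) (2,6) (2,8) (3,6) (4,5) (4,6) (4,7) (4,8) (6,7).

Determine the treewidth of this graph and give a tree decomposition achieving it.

Treewidth 2.
One optimal decomposition is:
Bags: B1 = {2, 4, 6}  B2 = {2, 3, 6}  B3 = {1, 2, 3}  B4 = {2, 4, 5}  B5 = {2, 4, 8}  B6 = {4, 6, 7}
Tree: B1–B2, B2–B3, B1–B4, B1–B5, B1–B6

Every bag has size at most 3, so the width is 3 − 1 = 2 and tw(G) ≤ 2. On the other hand G contains the 3-clique {1, 2, 3}. A clique must lie in a single bag of any decomposition, so no decomposition can have width below 2. Therefore the treewidth is 2.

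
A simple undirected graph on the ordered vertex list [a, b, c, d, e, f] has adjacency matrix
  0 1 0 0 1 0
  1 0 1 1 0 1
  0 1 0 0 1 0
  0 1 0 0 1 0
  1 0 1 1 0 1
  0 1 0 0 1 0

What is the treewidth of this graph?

2

A width-2 tree decomposition is:
Bags: B1 = {a, b, e}  B2 = {b, e, f}  B3 = {b, c, e}  B4 = {b, d, e}
Tree: B1–B2, B2–B3, B3–B4
Every bag has size at most 3, so the width is 3 − 1 = 2 and tw(G) ≤ 2. For the lower bound, G contains the cycle a–e–f–b–a, so G is not a forest; only forests have treewidth ≤ 1, hence tw(G) ≥ 2. Hence tw(G) = 2 exactly.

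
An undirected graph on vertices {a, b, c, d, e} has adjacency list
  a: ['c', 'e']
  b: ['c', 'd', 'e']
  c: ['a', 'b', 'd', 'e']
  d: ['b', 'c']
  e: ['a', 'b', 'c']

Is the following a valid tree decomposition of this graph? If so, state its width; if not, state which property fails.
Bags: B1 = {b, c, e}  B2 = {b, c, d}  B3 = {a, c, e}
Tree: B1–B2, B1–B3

Every vertex of G appears in some bag (union = {a, b, c, d, e}); every edge is covered by a bag; and for each vertex v the set of bags containing v is connected in the bag tree. The decomposition is therefore valid. The largest bag has 3 vertices, so the width is 2.

Yes; width 2.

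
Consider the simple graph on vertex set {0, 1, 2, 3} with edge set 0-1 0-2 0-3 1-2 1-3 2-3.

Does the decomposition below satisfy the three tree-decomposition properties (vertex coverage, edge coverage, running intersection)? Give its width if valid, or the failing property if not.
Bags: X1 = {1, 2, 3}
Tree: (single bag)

A tree decomposition must satisfy three properties: every vertex lies in some bag; for every edge, both endpoints lie together in some bag; and for every vertex, the bags containing it form a connected subtree. Here vertex 0 appears in no bag, so the decomposition is invalid.

No — vertex 0 appears in no bag.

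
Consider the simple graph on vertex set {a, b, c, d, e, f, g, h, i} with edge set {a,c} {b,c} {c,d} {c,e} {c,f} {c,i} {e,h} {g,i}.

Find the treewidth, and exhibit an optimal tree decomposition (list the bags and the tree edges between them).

Every bag has size at most 2, so the width is 2 − 1 = 1 and tw(G) ≤ 1. G has an edge, so its treewidth is at least 1. The upper and lower bounds meet at 1, so that is the treewidth.

Treewidth 1.
One optimal decomposition is:
Bags: B1 = {b, c}  B2 = {c, f}  B3 = {a, c}  B4 = {c, e}  B5 = {c, d}  B6 = {c, i}  B7 = {g, i}  B8 = {e, h}
Tree: B1–B2, B1–B3, B1–B4, B3–B5, B5–B6, B6–B7, B4–B8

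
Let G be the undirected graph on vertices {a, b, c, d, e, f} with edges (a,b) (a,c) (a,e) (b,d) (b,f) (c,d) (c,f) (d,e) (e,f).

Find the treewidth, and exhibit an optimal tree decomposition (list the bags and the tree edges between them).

The largest bag has 4 vertices, giving width 3; this decomposition certifies tw(G) ≤ 3. For the lower bound: the 4 vertex sets {a,b}, {c,d}, {f}, {e} are disjoint, each induces a connected subgraph, and every pair is joined by at least one edge of G. Contracting each set to a single vertex therefore yields K_{4} as a minor, and since treewidth is minor-monotone, tw(G) ≥ tw(K_{4}) = 3. Hence tw(G) = 3 exactly.

Treewidth 3.
Bags: B1 = {a, b, d, f}  B2 = {a, c, d, f}  B3 = {a, d, e, f}
Tree: B1–B2, B2–B3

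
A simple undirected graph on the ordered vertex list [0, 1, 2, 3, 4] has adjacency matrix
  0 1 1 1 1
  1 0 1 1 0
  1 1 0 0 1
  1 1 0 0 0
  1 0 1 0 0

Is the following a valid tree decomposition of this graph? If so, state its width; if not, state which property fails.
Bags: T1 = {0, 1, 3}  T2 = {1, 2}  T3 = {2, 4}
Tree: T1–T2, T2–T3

No — edge (0,2) lies in no bag.

A tree decomposition must satisfy three properties: every vertex lies in some bag; for every edge, both endpoints lie together in some bag; and for every vertex, the bags containing it form a connected subtree. Here edge (0,2) lies in no bag, so the decomposition is invalid.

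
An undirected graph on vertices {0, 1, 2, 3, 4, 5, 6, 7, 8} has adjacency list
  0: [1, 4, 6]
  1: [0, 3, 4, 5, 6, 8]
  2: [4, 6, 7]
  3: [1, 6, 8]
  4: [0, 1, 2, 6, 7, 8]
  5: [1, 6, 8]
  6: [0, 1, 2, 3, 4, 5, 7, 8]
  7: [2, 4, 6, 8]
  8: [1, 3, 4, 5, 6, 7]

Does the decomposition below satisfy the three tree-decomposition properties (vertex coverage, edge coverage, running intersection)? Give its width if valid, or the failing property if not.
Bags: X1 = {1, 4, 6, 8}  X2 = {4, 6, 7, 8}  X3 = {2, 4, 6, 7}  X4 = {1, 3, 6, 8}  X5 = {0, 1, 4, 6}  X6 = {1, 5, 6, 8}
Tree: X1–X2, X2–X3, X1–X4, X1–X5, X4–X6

Vertex coverage: the bags together contain {0, 1, 2, 3, 4, 5, 6, 7, 8}, the full vertex set. Edge coverage: each edge of G has both endpoints in at least one bag. Running intersection: for every vertex, the bags containing it form a connected subtree. All three properties hold, so this is a valid tree decomposition of width max|bag| − 1 = 3, and hence tw(G) ≤ 3.

Yes; width 3.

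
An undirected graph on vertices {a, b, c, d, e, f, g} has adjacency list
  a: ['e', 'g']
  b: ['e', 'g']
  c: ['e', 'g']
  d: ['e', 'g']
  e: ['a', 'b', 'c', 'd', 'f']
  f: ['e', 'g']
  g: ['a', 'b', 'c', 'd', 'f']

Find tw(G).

A width-2 tree decomposition is:
Bags: B1 = {c, e, g}  B2 = {a, e, g}  B3 = {e, f, g}  B4 = {d, e, g}  B5 = {b, e, g}
Tree: B1–B2, B2–B3, B3–B4, B4–B5
Each bag holds 3 vertices, so the decomposition has width 2, which upper-bounds the treewidth. The edges g–c–e–a–g form a cycle, so G is not a tree and its treewidth is at least 2. Combining the bounds, tw(G) = 2.

2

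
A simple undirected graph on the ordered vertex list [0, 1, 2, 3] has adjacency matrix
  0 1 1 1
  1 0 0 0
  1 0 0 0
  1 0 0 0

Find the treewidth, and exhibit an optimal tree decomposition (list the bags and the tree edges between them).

Treewidth 1.
One optimal decomposition is:
Bags: B1 = {0, 3}  B2 = {0, 2}  B3 = {0, 1}
Tree: B1–B2, B1–B3

Every bag has size at most 2, so the width is 2 − 1 = 1 and tw(G) ≤ 1. Since G has at least one edge (e.g. 3–0), it is not an edgeless graph, so tw(G) ≥ 1. The upper and lower bounds meet at 1, so that is the treewidth.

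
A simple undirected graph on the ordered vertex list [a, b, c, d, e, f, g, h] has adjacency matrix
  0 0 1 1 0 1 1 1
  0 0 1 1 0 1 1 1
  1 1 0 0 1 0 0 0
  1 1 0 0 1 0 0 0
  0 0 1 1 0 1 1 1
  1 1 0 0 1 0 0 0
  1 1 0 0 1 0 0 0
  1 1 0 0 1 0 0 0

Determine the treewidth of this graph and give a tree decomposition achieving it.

The largest bag has 4 vertices, giving width 3; this decomposition certifies tw(G) ≤ 3. For the lower bound: the 4 vertex sets {d,e}, {a,h}, {b}, {f} are disjoint, each induces a connected subgraph, and every pair is joined by at least one edge of G. Contracting each set to a single vertex therefore yields K_{4} as a minor, and since treewidth is minor-monotone, tw(G) ≥ tw(K_{4}) = 3. Therefore the treewidth is 3.

Treewidth 3.
One such decomposition:
Bags: B1 = {a, b, d, e}  B2 = {a, b, e, h}  B3 = {a, b, e, f}  B4 = {a, b, c, e}  B5 = {a, b, e, g}
Tree: B1–B2, B2–B3, B3–B4, B4–B5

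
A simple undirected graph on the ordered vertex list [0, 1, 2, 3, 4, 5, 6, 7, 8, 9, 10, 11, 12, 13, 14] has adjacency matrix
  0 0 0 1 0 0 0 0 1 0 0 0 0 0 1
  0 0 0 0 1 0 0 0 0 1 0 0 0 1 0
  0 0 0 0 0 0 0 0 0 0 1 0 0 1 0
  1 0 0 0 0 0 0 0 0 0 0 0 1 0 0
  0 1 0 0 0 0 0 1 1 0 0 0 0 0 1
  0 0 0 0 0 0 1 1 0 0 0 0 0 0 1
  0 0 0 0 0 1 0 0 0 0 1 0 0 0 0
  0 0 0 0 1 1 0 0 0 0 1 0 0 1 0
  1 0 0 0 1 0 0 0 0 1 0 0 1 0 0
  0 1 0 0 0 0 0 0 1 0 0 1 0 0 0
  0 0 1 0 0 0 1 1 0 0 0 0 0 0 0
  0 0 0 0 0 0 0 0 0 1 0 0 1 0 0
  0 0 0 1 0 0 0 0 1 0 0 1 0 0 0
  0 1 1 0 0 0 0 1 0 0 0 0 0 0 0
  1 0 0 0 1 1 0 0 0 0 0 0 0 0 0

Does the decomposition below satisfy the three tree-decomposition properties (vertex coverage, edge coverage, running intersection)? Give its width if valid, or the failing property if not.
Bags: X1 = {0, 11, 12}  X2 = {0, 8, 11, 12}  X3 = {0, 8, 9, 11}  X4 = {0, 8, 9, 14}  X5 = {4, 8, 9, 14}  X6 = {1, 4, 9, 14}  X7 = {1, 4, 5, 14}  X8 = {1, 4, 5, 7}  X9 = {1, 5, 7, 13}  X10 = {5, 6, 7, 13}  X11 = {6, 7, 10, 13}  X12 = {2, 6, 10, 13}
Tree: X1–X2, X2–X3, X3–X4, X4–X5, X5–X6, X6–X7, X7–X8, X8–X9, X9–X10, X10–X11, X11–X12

No — vertex 3 appears in no bag.

A tree decomposition must satisfy three properties: every vertex lies in some bag; for every edge, both endpoints lie together in some bag; and for every vertex, the bags containing it form a connected subtree. Here vertex 3 appears in no bag, so the decomposition is invalid.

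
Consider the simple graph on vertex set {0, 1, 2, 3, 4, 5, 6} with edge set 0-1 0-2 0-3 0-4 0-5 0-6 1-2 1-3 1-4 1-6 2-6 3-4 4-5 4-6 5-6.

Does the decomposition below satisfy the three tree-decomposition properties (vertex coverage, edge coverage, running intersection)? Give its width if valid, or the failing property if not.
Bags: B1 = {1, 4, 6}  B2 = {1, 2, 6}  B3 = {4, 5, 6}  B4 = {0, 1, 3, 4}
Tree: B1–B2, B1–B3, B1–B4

No — edge (0,6) lies in no bag.

A tree decomposition must satisfy three properties: every vertex lies in some bag; for every edge, both endpoints lie together in some bag; and for every vertex, the bags containing it form a connected subtree. Here edge (0,6) lies in no bag, so the decomposition is invalid.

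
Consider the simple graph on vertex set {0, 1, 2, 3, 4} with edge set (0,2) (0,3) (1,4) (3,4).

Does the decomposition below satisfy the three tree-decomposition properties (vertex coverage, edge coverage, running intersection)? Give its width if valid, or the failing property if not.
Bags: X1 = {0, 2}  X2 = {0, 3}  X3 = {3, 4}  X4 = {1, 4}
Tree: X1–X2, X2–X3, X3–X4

Yes; width 1.

Every vertex of G appears in some bag (union = {0, 1, 2, 3, 4}); every edge is covered by a bag; and for each vertex v the set of bags containing v is connected in the bag tree. The decomposition is therefore valid. The largest bag has 2 vertices, so the width is 1.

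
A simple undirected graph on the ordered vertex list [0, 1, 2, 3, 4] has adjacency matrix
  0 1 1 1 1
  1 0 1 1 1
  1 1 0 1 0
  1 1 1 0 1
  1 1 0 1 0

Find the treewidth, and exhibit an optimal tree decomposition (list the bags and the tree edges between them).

Treewidth 3.
One optimal decomposition is:
Bags: B1 = {0, 1, 3, 4}  B2 = {0, 1, 2, 3}
Tree: B1–B2

The largest bag has 4 vertices, giving width 3; this decomposition certifies tw(G) ≤ 3. On the other hand G contains the 4-clique {0, 1, 2, 3}. A clique must lie in a single bag of any decomposition, so no decomposition can have width below 3. The upper and lower bounds meet at 3, so that is the treewidth.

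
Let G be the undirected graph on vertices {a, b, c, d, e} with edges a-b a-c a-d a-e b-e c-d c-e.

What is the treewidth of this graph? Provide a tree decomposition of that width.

Each bag holds 3 vertices, so the decomposition has width 2, which upper-bounds the treewidth. For the lower bound, the 3 vertices {a, c, d} are pairwise adjacent, and any tree decomposition puts a clique entirely inside one bag — forcing width ≥ 2. Hence tw(G) = 2 exactly.

Treewidth 2.
One optimal decomposition is:
Bags: B1 = {a, c, e}  B2 = {a, b, e}  B3 = {a, c, d}
Tree: B1–B2, B1–B3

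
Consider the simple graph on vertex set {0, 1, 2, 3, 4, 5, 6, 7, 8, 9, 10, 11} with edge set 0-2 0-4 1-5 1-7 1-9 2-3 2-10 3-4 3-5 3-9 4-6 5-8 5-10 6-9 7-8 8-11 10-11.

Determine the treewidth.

3

A width-3 tree decomposition is:
Bags: B1 = {0, 2, 4, 6}  B2 = {2, 3, 4, 6}  B3 = {2, 3, 6, 9}  B4 = {2, 3, 9, 10}  B5 = {3, 5, 9, 10}  B6 = {1, 5, 9, 10}  B7 = {1, 5, 10, 11}  B8 = {1, 5, 8, 11}  B9 = {1, 7, 8, 11}
Tree: B1–B2, B2–B3, B3–B4, B4–B5, B5–B6, B6–B7, B7–B8, B8–B9
Every bag has size at most 4, so the width is 4 − 1 = 3 and tw(G) ≤ 3. For the lower bound: the 4 vertex sets {0,4,6}, {2}, {3}, {1,5,9,10} are disjoint, each induces a connected subgraph, and every pair is joined by at least one edge of G. Contracting each set to a single vertex therefore yields K_{4} as a minor, and since treewidth is minor-monotone, tw(G) ≥ tw(K_{4}) = 3. Therefore the treewidth is 3.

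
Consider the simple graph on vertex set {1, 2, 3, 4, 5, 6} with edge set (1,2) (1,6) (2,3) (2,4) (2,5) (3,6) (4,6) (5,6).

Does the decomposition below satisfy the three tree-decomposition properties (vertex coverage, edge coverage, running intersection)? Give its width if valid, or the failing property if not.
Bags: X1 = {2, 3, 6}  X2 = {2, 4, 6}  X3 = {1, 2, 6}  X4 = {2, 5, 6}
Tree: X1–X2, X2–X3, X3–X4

Yes; width 2.

Vertex coverage: the bags together contain {1, 2, 3, 4, 5, 6}, the full vertex set. Edge coverage: each edge of G has both endpoints in at least one bag. Running intersection: for every vertex, the bags containing it form a connected subtree. All three properties hold, so this is a valid tree decomposition of width max|bag| − 1 = 2, and hence tw(G) ≤ 2.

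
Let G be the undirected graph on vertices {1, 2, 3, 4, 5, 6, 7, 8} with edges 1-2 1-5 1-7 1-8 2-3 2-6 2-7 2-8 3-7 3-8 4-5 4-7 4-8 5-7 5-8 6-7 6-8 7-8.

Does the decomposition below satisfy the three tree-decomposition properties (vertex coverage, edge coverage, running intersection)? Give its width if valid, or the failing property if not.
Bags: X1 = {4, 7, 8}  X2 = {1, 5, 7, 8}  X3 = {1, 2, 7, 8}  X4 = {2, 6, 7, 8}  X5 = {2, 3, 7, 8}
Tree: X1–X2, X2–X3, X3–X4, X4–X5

No — edge (5,4) lies in no bag.

A tree decomposition must satisfy three properties: every vertex lies in some bag; for every edge, both endpoints lie together in some bag; and for every vertex, the bags containing it form a connected subtree. Here edge (5,4) lies in no bag, so the decomposition is invalid.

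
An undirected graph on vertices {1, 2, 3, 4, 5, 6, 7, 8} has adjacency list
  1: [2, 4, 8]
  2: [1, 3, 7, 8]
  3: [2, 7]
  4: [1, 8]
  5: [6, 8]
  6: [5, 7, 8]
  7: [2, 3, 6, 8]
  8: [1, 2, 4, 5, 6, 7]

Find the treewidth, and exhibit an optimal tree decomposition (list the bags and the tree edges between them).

Treewidth 2.
One optimal decomposition is:
Bags: B1 = {2, 7, 8}  B2 = {2, 3, 7}  B3 = {6, 7, 8}  B4 = {5, 6, 8}  B5 = {1, 2, 8}  B6 = {1, 4, 8}
Tree: B1–B2, B1–B3, B3–B4, B1–B5, B5–B6

Each bag holds 3 vertices, so the decomposition has width 2, which upper-bounds the treewidth. For the lower bound, the 3 vertices {1, 2, 8} are pairwise adjacent, and any tree decomposition puts a clique entirely inside one bag — forcing width ≥ 2. Hence tw(G) = 2 exactly.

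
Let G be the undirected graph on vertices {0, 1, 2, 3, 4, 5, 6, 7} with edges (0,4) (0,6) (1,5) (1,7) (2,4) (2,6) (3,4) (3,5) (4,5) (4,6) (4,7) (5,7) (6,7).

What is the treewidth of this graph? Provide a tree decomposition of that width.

Treewidth 2.
Bags: B1 = {4, 5, 7}  B2 = {4, 6, 7}  B3 = {2, 4, 6}  B4 = {0, 4, 6}  B5 = {1, 5, 7}  B6 = {3, 4, 5}
Tree: B1–B2, B2–B3, B3–B4, B1–B5, B1–B6

Each bag holds 3 vertices, so the decomposition has width 2, which upper-bounds the treewidth. On the other hand G contains the 3-clique {1, 5, 7}. A clique must lie in a single bag of any decomposition, so no decomposition can have width below 2. Combining the bounds, tw(G) = 2.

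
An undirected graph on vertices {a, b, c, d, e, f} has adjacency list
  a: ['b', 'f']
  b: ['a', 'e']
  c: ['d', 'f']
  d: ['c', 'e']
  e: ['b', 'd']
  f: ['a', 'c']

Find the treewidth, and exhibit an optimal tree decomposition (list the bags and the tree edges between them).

Treewidth 2.
One such decomposition:
Bags: B1 = {c, d, e}  B2 = {b, c, e}  B3 = {a, b, c}  B4 = {a, c, f}
Tree: B1–B2, B2–B3, B3–B4

Every bag has size at most 3, so the width is 3 − 1 = 2 and tw(G) ≤ 2. The edges c–d–e–b–a–f–c form a cycle, so G is not a tree and its treewidth is at least 2. Therefore the treewidth is 2.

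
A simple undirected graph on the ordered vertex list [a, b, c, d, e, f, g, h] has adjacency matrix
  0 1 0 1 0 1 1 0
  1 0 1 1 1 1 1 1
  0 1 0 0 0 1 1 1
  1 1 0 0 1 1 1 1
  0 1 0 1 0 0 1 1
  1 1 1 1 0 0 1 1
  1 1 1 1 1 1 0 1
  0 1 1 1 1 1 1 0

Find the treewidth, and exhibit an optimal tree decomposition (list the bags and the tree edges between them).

Treewidth 4.
One optimal decomposition is:
Bags: B1 = {b, d, f, g, h}  B2 = {b, c, f, g, h}  B3 = {a, b, d, f, g}  B4 = {b, d, e, g, h}
Tree: B1–B2, B1–B3, B1–B4

Each bag holds 5 vertices, so the decomposition has width 4, which upper-bounds the treewidth. For the lower bound, the 5 vertices {b, d, e, g, h} are pairwise adjacent, and any tree decomposition puts a clique entirely inside one bag — forcing width ≥ 4. The upper and lower bounds meet at 4, so that is the treewidth.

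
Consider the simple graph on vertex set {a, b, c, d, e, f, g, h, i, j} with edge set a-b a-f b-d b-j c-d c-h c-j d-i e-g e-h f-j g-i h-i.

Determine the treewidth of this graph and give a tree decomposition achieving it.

Each bag holds 3 vertices, so the decomposition has width 2, which upper-bounds the treewidth. The edges f–a–b–j–f form a cycle, so G is not a tree and its treewidth is at least 2. Combining the bounds, tw(G) = 2.

Treewidth 2.
One optimal decomposition is:
Bags: B1 = {a, f, j}  B2 = {a, b, j}  B3 = {b, c, j}  B4 = {b, c, d}  B5 = {c, d, h}  B6 = {d, h, i}  B7 = {e, h, i}  B8 = {e, g, i}
Tree: B1–B2, B2–B3, B3–B4, B4–B5, B5–B6, B6–B7, B7–B8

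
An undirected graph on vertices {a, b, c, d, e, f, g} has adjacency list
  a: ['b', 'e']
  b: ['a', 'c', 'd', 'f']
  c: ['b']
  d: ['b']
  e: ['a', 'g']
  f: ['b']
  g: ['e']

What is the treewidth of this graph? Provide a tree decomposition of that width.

Treewidth 1.
One such decomposition:
Bags: B1 = {b, c}  B2 = {b, f}  B3 = {a, b}  B4 = {a, e}  B5 = {b, d}  B6 = {e, g}
Tree: B1–B2, B1–B3, B3–B4, B1–B5, B4–B6

The largest bag has 2 vertices, giving width 1; this decomposition certifies tw(G) ≤ 1. Since G has at least one edge (e.g. c–b), it is not an edgeless graph, so tw(G) ≥ 1. Therefore the treewidth is 1.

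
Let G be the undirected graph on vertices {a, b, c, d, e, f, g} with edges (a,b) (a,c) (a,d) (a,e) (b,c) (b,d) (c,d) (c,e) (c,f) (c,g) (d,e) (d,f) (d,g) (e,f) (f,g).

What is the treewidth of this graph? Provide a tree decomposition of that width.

The largest bag has 4 vertices, giving width 3; this decomposition certifies tw(G) ≤ 3. For the lower bound, the 4 vertices {a, c, d, e} are pairwise adjacent, and any tree decomposition puts a clique entirely inside one bag — forcing width ≥ 3. Hence tw(G) = 3 exactly.

Treewidth 3.
One such decomposition:
Bags: B1 = {c, d, e, f}  B2 = {a, c, d, e}  B3 = {c, d, f, g}  B4 = {a, b, c, d}
Tree: B1–B2, B1–B3, B2–B4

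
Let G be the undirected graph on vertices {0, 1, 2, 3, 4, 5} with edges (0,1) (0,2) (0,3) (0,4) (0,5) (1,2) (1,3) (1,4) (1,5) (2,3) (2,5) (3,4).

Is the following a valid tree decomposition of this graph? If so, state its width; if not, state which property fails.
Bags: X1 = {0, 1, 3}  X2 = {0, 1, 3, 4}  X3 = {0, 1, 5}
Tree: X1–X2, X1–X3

No — vertex 2 appears in no bag.

A tree decomposition must satisfy three properties: every vertex lies in some bag; for every edge, both endpoints lie together in some bag; and for every vertex, the bags containing it form a connected subtree. Here vertex 2 appears in no bag, so the decomposition is invalid.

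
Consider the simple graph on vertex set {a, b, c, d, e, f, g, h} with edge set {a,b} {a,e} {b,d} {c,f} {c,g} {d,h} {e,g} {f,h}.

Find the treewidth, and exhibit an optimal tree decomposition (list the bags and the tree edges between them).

The largest bag has 3 vertices, giving width 2; this decomposition certifies tw(G) ≤ 2. For the lower bound, G contains the cycle d–b–a–e–g–c–f–h–d, so G is not a forest; only forests have treewidth ≤ 1, hence tw(G) ≥ 2. Therefore the treewidth is 2.

Treewidth 2.
One such decomposition:
Bags: B1 = {a, b, d}  B2 = {a, d, e}  B3 = {d, e, g}  B4 = {c, d, g}  B5 = {c, d, f}  B6 = {d, f, h}
Tree: B1–B2, B2–B3, B3–B4, B4–B5, B5–B6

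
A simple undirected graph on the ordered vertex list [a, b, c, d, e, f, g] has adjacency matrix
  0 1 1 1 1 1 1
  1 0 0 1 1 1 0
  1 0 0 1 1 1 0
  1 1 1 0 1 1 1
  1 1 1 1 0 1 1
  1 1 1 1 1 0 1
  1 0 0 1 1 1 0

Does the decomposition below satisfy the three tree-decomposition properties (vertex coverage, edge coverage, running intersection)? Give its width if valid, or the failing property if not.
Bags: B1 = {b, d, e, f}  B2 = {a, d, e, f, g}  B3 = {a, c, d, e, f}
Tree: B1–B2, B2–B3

A tree decomposition must satisfy three properties: every vertex lies in some bag; for every edge, both endpoints lie together in some bag; and for every vertex, the bags containing it form a connected subtree. Here edge (a,b) lies in no bag, so the decomposition is invalid.

No — edge (a,b) lies in no bag.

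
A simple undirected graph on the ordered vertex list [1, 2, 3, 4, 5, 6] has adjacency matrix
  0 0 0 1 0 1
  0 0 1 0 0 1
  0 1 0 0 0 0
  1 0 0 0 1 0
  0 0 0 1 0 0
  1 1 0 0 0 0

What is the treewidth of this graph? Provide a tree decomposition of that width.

The largest bag has 2 vertices, giving width 1; this decomposition certifies tw(G) ≤ 1. Any graph with an edge has treewidth ≥ 1, and G has the edge 3–2. The upper and lower bounds meet at 1, so that is the treewidth.

Treewidth 1.
Bags: B1 = {2, 3}  B2 = {2, 6}  B3 = {1, 6}  B4 = {1, 4}  B5 = {4, 5}
Tree: B1–B2, B2–B3, B3–B4, B4–B5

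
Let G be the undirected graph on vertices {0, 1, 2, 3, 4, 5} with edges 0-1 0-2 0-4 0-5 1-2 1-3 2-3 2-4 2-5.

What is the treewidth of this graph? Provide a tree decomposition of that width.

Treewidth 2.
Bags: B1 = {0, 2, 5}  B2 = {0, 1, 2}  B3 = {0, 2, 4}  B4 = {1, 2, 3}
Tree: B1–B2, B1–B3, B2–B4

Every bag has size at most 3, so the width is 3 − 1 = 2 and tw(G) ≤ 2. For the lower bound, the 3 vertices {0, 1, 2} are pairwise adjacent, and any tree decomposition puts a clique entirely inside one bag — forcing width ≥ 2. The upper and lower bounds meet at 2, so that is the treewidth.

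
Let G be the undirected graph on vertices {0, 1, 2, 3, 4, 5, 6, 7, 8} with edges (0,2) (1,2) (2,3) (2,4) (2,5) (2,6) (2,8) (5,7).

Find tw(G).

1

A width-1 tree decomposition is:
Bags: B1 = {1, 2}  B2 = {2, 4}  B3 = {2, 6}  B4 = {2, 3}  B5 = {2, 5}  B6 = {5, 7}  B7 = {0, 2}  B8 = {2, 8}
Tree: B1–B2, B2–B3, B1–B4, B2–B5, B5–B6, B1–B7, B5–B8
The largest bag has 2 vertices, giving width 1; this decomposition certifies tw(G) ≤ 1. G has an edge, so its treewidth is at least 1. Hence tw(G) = 1 exactly.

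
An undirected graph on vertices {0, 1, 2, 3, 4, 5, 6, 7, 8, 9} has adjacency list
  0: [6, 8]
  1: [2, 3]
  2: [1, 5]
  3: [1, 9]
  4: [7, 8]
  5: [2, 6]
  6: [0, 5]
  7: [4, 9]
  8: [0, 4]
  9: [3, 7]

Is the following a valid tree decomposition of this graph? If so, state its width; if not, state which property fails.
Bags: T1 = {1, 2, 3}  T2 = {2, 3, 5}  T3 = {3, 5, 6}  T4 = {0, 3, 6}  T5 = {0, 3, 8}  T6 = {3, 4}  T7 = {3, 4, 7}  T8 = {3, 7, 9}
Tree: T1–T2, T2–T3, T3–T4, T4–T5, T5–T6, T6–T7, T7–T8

No — edge (8,4) lies in no bag.

A tree decomposition must satisfy three properties: every vertex lies in some bag; for every edge, both endpoints lie together in some bag; and for every vertex, the bags containing it form a connected subtree. Here edge (8,4) lies in no bag, so the decomposition is invalid.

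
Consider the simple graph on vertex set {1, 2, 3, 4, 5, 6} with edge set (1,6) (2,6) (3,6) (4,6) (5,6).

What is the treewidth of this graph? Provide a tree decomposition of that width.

The largest bag has 2 vertices, giving width 1; this decomposition certifies tw(G) ≤ 1. G has an edge, so its treewidth is at least 1. Therefore the treewidth is 1.

Treewidth 1.
One optimal decomposition is:
Bags: B1 = {3, 6}  B2 = {5, 6}  B3 = {4, 6}  B4 = {2, 6}  B5 = {1, 6}
Tree: B1–B2, B2–B3, B3–B4, B3–B5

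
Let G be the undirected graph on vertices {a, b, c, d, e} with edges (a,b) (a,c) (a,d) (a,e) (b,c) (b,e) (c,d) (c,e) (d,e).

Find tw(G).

3

A width-3 tree decomposition is:
Bags: B1 = {a, c, d, e}  B2 = {a, b, c, e}
Tree: B1–B2
Each bag holds 4 vertices, so the decomposition has width 3, which upper-bounds the treewidth. Conversely, {a, c, d, e} is a clique of size 4, and the vertices of any clique must share a bag in every tree decomposition; so some bag has ≥ 4 vertices and tw(G) ≥ 3. The upper and lower bounds meet at 3, so that is the treewidth.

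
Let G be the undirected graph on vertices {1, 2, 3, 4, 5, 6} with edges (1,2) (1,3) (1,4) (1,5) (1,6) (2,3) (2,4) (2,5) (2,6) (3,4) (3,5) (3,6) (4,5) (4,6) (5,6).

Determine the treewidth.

5

A width-5 tree decomposition is:
Bags: B1 = {1, 2, 3, 4, 5, 6}
Tree: (single bag)
With just one bag of size 6, the width is 6 − 1 = 5, so tw(G) ≤ 5. For the lower bound, the 6 vertices {1, 2, 3, 4, 5, 6} are pairwise adjacent, and any tree decomposition puts a clique entirely inside one bag — forcing width ≥ 5. Therefore the treewidth is 5.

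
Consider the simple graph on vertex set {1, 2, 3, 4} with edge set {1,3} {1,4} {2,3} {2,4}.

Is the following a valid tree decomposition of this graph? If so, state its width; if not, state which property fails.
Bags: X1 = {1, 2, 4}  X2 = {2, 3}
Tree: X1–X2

A tree decomposition must satisfy three properties: every vertex lies in some bag; for every edge, both endpoints lie together in some bag; and for every vertex, the bags containing it form a connected subtree. Here edge (1,3) lies in no bag, so the decomposition is invalid.

No — edge (1,3) lies in no bag.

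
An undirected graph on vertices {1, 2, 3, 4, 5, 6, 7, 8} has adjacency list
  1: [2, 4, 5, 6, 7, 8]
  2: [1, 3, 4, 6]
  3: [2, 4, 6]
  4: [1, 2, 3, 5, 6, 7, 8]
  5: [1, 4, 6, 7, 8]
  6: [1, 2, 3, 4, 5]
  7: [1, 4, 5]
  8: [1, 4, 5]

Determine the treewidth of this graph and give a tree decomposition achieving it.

Treewidth 3.
One such decomposition:
Bags: B1 = {1, 2, 4, 6}  B2 = {2, 3, 4, 6}  B3 = {1, 4, 5, 6}  B4 = {1, 4, 5, 7}  B5 = {1, 4, 5, 8}
Tree: B1–B2, B1–B3, B3–B4, B3–B5

Every bag has size at most 4, so the width is 4 − 1 = 3 and tw(G) ≤ 3. Conversely, {1, 2, 4, 6} is a clique of size 4, and the vertices of any clique must share a bag in every tree decomposition; so some bag has ≥ 4 vertices and tw(G) ≥ 3. The upper and lower bounds meet at 3, so that is the treewidth.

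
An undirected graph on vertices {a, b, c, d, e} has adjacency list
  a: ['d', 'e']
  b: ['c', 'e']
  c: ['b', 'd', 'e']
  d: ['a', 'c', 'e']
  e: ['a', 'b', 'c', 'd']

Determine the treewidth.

2

A width-2 tree decomposition is:
Bags: B1 = {a, d, e}  B2 = {c, d, e}  B3 = {b, c, e}
Tree: B1–B2, B2–B3
The largest bag has 3 vertices, giving width 2; this decomposition certifies tw(G) ≤ 2. For the lower bound, the 3 vertices {c, d, e} are pairwise adjacent, and any tree decomposition puts a clique entirely inside one bag — forcing width ≥ 2. Hence tw(G) = 2 exactly.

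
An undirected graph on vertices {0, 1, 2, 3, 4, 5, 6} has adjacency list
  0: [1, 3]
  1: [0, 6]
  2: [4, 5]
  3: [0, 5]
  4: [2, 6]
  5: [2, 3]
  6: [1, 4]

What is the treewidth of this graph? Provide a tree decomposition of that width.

Treewidth 2.
One such decomposition:
Bags: B1 = {2, 4, 5}  B2 = {4, 5, 6}  B3 = {1, 5, 6}  B4 = {0, 1, 5}  B5 = {0, 3, 5}
Tree: B1–B2, B2–B3, B3–B4, B4–B5

The largest bag has 3 vertices, giving width 2; this decomposition certifies tw(G) ≤ 2. Since 5–2–4–6–1–0–3–5 is a cycle in G, G is not acyclic. Forests are exactly the graphs of treewidth ≤ 1, so tw(G) ≥ 2. The upper and lower bounds meet at 2, so that is the treewidth.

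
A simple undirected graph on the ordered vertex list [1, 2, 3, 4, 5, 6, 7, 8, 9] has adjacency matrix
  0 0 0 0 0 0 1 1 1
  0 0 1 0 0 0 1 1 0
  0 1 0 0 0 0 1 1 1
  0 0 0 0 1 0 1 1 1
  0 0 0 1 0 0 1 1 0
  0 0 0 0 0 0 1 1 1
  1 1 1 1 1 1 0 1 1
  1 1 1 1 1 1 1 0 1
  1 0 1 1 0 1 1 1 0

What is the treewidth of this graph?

A width-3 tree decomposition is:
Bags: B1 = {3, 7, 8, 9}  B2 = {2, 3, 7, 8}  B3 = {6, 7, 8, 9}  B4 = {4, 7, 8, 9}  B5 = {1, 7, 8, 9}  B6 = {4, 5, 7, 8}
Tree: B1–B2, B1–B3, B3–B4, B1–B5, B4–B6
The largest bag has 4 vertices, giving width 3; this decomposition certifies tw(G) ≤ 3. On the other hand G contains the 4-clique {1, 7, 8, 9}. A clique must lie in a single bag of any decomposition, so no decomposition can have width below 3. The upper and lower bounds meet at 3, so that is the treewidth.

3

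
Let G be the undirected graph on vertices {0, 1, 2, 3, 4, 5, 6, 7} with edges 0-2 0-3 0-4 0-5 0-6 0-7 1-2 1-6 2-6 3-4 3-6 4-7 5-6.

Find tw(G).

2

A width-2 tree decomposition is:
Bags: B1 = {0, 3, 6}  B2 = {0, 3, 4}  B3 = {0, 2, 6}  B4 = {0, 5, 6}  B5 = {0, 4, 7}  B6 = {1, 2, 6}
Tree: B1–B2, B1–B3, B3–B4, B2–B5, B3–B6
Every bag has size at most 3, so the width is 3 − 1 = 2 and tw(G) ≤ 2. For the lower bound, the 3 vertices {0, 3, 4} are pairwise adjacent, and any tree decomposition puts a clique entirely inside one bag — forcing width ≥ 2. Therefore the treewidth is 2.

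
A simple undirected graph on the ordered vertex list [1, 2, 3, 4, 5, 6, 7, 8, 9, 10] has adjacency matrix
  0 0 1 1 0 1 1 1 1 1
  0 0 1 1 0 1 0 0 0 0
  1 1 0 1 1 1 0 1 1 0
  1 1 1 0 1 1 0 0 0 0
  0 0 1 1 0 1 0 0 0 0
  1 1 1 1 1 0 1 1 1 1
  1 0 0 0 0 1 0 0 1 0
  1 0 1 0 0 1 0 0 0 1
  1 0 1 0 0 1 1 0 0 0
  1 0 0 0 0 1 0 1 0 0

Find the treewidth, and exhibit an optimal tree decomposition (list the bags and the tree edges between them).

Treewidth 3.
One optimal decomposition is:
Bags: B1 = {3, 4, 5, 6}  B2 = {1, 3, 4, 6}  B3 = {1, 3, 6, 8}  B4 = {2, 3, 4, 6}  B5 = {1, 3, 6, 9}  B6 = {1, 6, 7, 9}  B7 = {1, 6, 8, 10}
Tree: B1–B2, B2–B3, B2–B4, B2–B5, B5–B6, B3–B7

Every bag has size at most 4, so the width is 4 − 1 = 3 and tw(G) ≤ 3. Conversely, {1, 6, 8, 10} is a clique of size 4, and the vertices of any clique must share a bag in every tree decomposition; so some bag has ≥ 4 vertices and tw(G) ≥ 3. Therefore the treewidth is 3.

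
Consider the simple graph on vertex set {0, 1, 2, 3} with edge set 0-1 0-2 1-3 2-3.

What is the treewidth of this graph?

2

A width-2 tree decomposition is:
Bags: B1 = {0, 1, 3}  B2 = {0, 2, 3}
Tree: B1–B2
Each bag holds 3 vertices, so the decomposition has width 2, which upper-bounds the treewidth. For the lower bound, G contains the cycle 3–1–0–2–3, so G is not a forest; only forests have treewidth ≤ 1, hence tw(G) ≥ 2. The upper and lower bounds meet at 2, so that is the treewidth.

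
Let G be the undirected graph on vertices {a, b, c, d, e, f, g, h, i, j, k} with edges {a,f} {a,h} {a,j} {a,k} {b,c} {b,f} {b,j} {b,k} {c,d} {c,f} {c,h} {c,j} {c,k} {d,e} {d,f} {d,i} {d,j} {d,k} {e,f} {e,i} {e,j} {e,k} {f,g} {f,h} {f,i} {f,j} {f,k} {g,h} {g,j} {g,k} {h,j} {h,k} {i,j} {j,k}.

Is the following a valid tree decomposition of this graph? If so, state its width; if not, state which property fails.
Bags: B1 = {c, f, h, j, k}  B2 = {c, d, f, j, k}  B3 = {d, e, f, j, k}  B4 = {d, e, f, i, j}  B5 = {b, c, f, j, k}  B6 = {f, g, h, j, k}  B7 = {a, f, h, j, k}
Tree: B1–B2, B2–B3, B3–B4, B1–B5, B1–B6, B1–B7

Yes; width 4.

Vertex coverage: the bags together contain {a, b, c, d, e, f, g, h, i, j, k}, the full vertex set. Edge coverage: each edge of G has both endpoints in at least one bag. Running intersection: for every vertex, the bags containing it form a connected subtree. All three properties hold, so this is a valid tree decomposition of width max|bag| − 1 = 4, and hence tw(G) ≤ 4.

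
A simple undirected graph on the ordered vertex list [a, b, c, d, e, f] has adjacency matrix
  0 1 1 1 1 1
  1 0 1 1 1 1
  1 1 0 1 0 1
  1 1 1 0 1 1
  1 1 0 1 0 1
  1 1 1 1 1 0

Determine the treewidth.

4

A width-4 tree decomposition is:
Bags: B1 = {a, b, c, d, f}  B2 = {a, b, d, e, f}
Tree: B1–B2
The largest bag has 5 vertices, giving width 4; this decomposition certifies tw(G) ≤ 4. Conversely, {a, b, d, e, f} is a clique of size 5, and the vertices of any clique must share a bag in every tree decomposition; so some bag has ≥ 5 vertices and tw(G) ≥ 4. Combining the bounds, tw(G) = 4.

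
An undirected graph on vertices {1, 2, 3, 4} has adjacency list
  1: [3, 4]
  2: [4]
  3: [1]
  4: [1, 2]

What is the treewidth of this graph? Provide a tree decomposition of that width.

Treewidth 1.
Bags: B1 = {2, 4}  B2 = {1, 4}  B3 = {1, 3}
Tree: B1–B2, B2–B3

Every bag has size at most 2, so the width is 2 − 1 = 1 and tw(G) ≤ 1. G has an edge, so its treewidth is at least 1. Combining the bounds, tw(G) = 1.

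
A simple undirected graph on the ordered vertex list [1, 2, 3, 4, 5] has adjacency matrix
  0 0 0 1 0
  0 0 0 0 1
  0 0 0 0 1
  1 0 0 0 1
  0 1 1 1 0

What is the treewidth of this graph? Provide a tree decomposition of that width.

The largest bag has 2 vertices, giving width 1; this decomposition certifies tw(G) ≤ 1. Any graph with an edge has treewidth ≥ 1, and G has the edge 1–4. Combining the bounds, tw(G) = 1.

Treewidth 1.
Bags: B1 = {1, 4}  B2 = {4, 5}  B3 = {3, 5}  B4 = {2, 5}
Tree: B1–B2, B2–B3, B2–B4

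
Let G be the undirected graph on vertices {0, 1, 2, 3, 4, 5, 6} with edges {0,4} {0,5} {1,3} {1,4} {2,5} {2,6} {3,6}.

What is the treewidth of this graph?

2

A width-2 tree decomposition is:
Bags: B1 = {0, 2, 5}  B2 = {0, 2, 6}  B3 = {0, 3, 6}  B4 = {0, 1, 3}  B5 = {0, 1, 4}
Tree: B1–B2, B2–B3, B3–B4, B4–B5
The largest bag has 3 vertices, giving width 2; this decomposition certifies tw(G) ≤ 2. Since 0–5–2–6–3–1–4–0 is a cycle in G, G is not acyclic. Forests are exactly the graphs of treewidth ≤ 1, so tw(G) ≥ 2. Combining the bounds, tw(G) = 2.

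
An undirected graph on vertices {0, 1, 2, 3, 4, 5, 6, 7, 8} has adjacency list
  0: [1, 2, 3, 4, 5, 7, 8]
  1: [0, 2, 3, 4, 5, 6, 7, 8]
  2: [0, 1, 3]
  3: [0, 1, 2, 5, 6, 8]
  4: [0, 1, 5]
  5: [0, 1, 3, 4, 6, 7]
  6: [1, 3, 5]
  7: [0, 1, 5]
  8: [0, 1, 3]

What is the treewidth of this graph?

3

A width-3 tree decomposition is:
Bags: B1 = {0, 1, 3, 5}  B2 = {1, 3, 5, 6}  B3 = {0, 1, 2, 3}  B4 = {0, 1, 3, 8}  B5 = {0, 1, 4, 5}  B6 = {0, 1, 5, 7}
Tree: B1–B2, B1–B3, B1–B4, B1–B5, B1–B6
The largest bag has 4 vertices, giving width 3; this decomposition certifies tw(G) ≤ 3. On the other hand G contains the 4-clique {0, 1, 3, 8}. A clique must lie in a single bag of any decomposition, so no decomposition can have width below 3. Therefore the treewidth is 3.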